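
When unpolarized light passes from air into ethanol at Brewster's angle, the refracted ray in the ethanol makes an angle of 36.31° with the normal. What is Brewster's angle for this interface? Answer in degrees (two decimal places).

θ_B ≈ 53.69°

Since the reflected and refracted rays are at right angles at the polarizing angle, θ_B + θ_t = 90°.
θ_B = 90° − 36.31° = 53.69°.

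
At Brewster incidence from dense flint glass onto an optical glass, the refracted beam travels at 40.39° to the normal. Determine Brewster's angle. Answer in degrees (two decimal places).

θ_B ≈ 49.61°

At Brewster's angle the reflected and refracted rays are perpendicular, so θ_B + θ_t = 90°.
So θ_B = 90° − θ_t = 90° − 40.39° = 49.61°.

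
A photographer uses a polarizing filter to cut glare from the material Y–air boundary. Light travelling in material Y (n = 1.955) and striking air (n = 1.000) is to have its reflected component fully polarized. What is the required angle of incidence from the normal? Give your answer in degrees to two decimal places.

θ_B ≈ 27.09°

Brewster's condition: tan θ_B = n₂/n₁ = 1.000/1.955 = 0.5115.
θ_B = arctan(0.5115) = 27.09°.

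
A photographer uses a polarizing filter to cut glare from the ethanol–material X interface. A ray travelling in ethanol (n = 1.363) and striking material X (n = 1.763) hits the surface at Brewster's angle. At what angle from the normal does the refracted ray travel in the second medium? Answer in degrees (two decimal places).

θ_t ≈ 37.71°

First find Brewster's angle: tan θ_B = 1.763/1.363 = 1.2935, giving θ_B = 52.29°.
Since θ_B + θ_t = 90° at Brewster incidence, θ_t = 90° − 52.29° = 37.71°.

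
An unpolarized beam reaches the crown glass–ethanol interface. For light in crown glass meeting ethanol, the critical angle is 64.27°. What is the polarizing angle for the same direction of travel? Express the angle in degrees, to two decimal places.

θ_B ≈ 42.01°

At the critical angle sin θ_c = n₂/n₁, giving n₂/n₁ = sin 64.27° = 0.9008.
Then tan θ_B = n₂/n₁ = 0.9008, so θ_B = arctan 0.9008 = 42.01°.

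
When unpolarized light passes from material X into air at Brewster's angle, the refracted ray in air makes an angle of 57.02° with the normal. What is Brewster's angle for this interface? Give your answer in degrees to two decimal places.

Brewster's condition makes the reflected and refracted beams perpendicular: θ_B + θ_t = 90°.
θ_B = 90° − 57.02° = 32.98°.

θ_B ≈ 32.98°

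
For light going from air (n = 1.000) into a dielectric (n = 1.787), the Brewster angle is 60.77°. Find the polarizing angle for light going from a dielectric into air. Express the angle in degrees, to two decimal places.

The two Brewster angles are complementary: θ_B' = 90° − θ_B = 90° − 60.77° = 29.23°.

θ_B' ≈ 29.23°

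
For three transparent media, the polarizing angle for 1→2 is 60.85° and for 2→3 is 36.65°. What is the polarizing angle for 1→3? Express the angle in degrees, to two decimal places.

n₂/n₁ = tan 60.85° = 1.7930 and n₃/n₂ = tan 36.65° = 0.7440.
So n₃/n₁ = (n₂/n₁)(n₃/n₂) = 1.7930 × 0.7440 = 1.3340.
θ_B(1→3) = arctan(1.3340) = 53.14°.

θ_B ≈ 53.14°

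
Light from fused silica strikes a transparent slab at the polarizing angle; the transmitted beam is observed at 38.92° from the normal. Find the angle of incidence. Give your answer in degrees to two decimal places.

θ_B ≈ 51.08°

Brewster's condition makes the reflected and refracted beams perpendicular: θ_B + θ_t = 90°.
So θ_B = 90° − θ_t = 90° − 38.92° = 51.08°.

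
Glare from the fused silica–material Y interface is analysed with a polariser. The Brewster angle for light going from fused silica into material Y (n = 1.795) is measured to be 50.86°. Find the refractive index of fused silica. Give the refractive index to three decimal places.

n ≈ 1.461

Full polarization of the reflected beam means tan θ_B = n₂/n₁, where n₁ is the incident medium (fused silica).
n₁ = n₂ / tan θ_B = 1.795 / tan 50.86° = 1.461.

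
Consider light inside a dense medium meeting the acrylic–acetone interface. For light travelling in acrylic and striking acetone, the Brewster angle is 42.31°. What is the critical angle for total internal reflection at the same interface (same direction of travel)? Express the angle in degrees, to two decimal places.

tan θ_B = n₂/n₁ = tan 42.31° = 0.9102.
Total internal reflection: sin θ_c = n₂/n₁ = 0.9102.
θ_c = arcsin(0.9102) = 65.54°.

θ_c ≈ 65.54°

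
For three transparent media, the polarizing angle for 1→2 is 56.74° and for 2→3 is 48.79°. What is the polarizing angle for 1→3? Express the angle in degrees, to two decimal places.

Each Brewster angle gives a ratio: n₂/n₁ = tan 56.74° = 1.5247, n₃/n₂ = tan 48.79° = 1.1419.
n₃/n₁ = 1.7410. Then tan θ_B(1→3) = n₃/n₁, so θ_B(1→3) = arctan(1.7410) = 60.13°.

θ_B ≈ 60.13°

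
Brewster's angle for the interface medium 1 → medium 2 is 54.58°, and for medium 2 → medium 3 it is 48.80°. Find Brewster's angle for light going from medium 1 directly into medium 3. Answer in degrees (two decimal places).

θ_B ≈ 58.09°

tan θ_B(1→2) = n₂/n₁ = tan 54.58° = 1.4061.
tan θ_B(2→3) = n₃/n₂ = tan 48.80° = 1.1423.
So n₃/n₁ = (n₂/n₁)(n₃/n₂) = 1.4061 × 1.1423 = 1.6062.
θ_B(1→3) = arctan(1.6062) = 58.09°.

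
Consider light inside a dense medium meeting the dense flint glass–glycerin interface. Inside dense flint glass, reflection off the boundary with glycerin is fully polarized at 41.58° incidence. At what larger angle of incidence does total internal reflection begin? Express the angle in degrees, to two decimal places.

θ_c ≈ 62.53°

tan θ_B = n₂/n₁ = tan 41.58° = 0.8872.
Total internal reflection: sin θ_c = n₂/n₁ = 0.8872.
θ_c = arcsin(0.8872) = 62.53°.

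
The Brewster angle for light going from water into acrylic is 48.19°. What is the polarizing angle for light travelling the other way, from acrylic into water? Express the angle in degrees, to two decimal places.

θ_B' ≈ 41.81°

The two Brewster angles are complementary: θ_B' = 90° − θ_B = 90° − 48.19° = 41.81°.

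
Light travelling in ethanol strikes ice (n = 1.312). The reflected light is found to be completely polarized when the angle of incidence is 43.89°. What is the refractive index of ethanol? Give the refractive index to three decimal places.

n ≈ 1.364

At Brewster's angle, tan θ_B = n₂/n₁ with n₁ on the incident side (ethanol) and n₂ on the transmitted side (ice).
n₁ = n₂ / tan θ_B = 1.312 / tan 43.89° = 1.364.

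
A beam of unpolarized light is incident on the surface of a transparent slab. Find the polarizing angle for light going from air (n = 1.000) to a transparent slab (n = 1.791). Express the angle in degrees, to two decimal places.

θ_B ≈ 60.82°

tan θ_B = n₂/n₁ = 1.791/1.000 = 1.7910.
So θ_B = arctan 1.7910 = 60.82°.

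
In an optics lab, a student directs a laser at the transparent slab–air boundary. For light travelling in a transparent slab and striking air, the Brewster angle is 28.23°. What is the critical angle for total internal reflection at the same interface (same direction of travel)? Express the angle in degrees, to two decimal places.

n₂/n₁ = tan 28.23° = 0.5369; the critical angle satisfies sin θ_c = n₂/n₁.
θ_c = arcsin(0.5369) = 32.47°.

θ_c ≈ 32.47°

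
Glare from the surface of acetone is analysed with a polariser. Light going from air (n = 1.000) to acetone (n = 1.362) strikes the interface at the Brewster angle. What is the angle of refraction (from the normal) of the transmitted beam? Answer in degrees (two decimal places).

θ_t ≈ 36.29°

tan θ_B = n₂/n₁ = 1.362/1.000 = 1.3620, so θ_B = 53.71°.
The refracted ray is perpendicular to the reflected ray, so θ_t = 90° − θ_B = 36.29°.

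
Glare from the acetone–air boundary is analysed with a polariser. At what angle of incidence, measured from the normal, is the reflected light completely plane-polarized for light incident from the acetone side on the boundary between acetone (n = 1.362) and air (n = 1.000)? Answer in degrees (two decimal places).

θ_B ≈ 36.29°

At Brewster's angle the reflected and refracted rays are perpendicular, which with Snell's law gives tan θ_B = n₂/n₁.
Here n₂/n₁ = 1.000/1.362 = 0.7342, and Brewster's law gives tan θ_B = n₂/n₁.
θ_B = arctan(0.7342) = 36.29°.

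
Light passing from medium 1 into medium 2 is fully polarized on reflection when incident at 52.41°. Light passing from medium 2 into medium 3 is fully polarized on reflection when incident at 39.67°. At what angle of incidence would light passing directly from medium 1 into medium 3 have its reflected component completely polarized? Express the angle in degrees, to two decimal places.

n₂/n₁ = tan 52.41° = 1.2990 and n₃/n₂ = tan 39.67° = 0.8293.
Multiplying, n₃/n₁ = 1.2990 × 0.8293 = 1.0773, and θ_B(1→3) = arctan 1.0773 = 47.13°.

θ_B ≈ 47.13°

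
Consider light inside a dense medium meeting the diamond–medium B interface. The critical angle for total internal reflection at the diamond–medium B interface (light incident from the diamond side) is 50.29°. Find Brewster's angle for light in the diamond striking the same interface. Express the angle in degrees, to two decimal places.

θ_B ≈ 37.57°

n₂/n₁ = sin θ_c = sin 50.29° = 0.7693.
tan θ_B equals the same ratio, so θ_B = arctan(0.7693) = 37.57°.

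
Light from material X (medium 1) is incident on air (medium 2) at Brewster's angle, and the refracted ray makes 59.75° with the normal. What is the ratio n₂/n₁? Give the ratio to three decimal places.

θ_B + θ_t = 90°, so θ_B = 90° − 59.75° = 30.25°.
Then n₂/n₁ = tan θ_B = tan 30.25° = 0.583.

n₂/n₁ ≈ 0.583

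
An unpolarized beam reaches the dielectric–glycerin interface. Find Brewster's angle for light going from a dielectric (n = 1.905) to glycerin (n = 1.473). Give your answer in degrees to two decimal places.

θ_B ≈ 37.71°

tan θ_B = n₂/n₁ = 1.473/1.905 = 0.7732. Taking the arctangent, θ_B = 37.71°.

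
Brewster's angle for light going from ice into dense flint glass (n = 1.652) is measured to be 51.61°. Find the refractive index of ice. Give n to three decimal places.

n ≈ 1.309

Full polarization of the reflected beam means tan θ_B = n₂/n₁, where n₁ is the incident medium (ice).
n₁ = n₂ / tan θ_B = 1.652 / tan 51.61° = 1.309.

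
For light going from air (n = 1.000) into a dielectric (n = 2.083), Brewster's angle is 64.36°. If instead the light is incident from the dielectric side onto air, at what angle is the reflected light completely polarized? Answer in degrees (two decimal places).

Reversing the direction swaps n₁ and n₂, so tan θ_B' = 1/tan θ_B and θ_B' = 90° − θ_B.
Hence θ_B' = 90° − 64.36° = 25.64°.

θ_B' ≈ 25.64°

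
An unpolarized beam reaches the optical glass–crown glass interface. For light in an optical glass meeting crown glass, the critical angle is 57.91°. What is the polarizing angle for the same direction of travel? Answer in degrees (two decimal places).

θ_B ≈ 40.27°

At the critical angle sin θ_c = n₂/n₁, giving n₂/n₁ = sin 57.91° = 0.8472.
Then tan θ_B = n₂/n₁ = 0.8472, so θ_B = arctan 0.8472 = 40.27°.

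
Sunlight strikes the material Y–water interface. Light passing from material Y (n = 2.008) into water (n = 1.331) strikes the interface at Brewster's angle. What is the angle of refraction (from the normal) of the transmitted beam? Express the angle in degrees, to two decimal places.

θ_t ≈ 56.46°

First find Brewster's angle: tan θ_B = 1.331/2.008 = 0.6628, giving θ_B = 33.54°.
At Brewster's angle the reflected and refracted rays are perpendicular, so θ_t = 90° − θ_B = 90° − 33.54° = 56.46°.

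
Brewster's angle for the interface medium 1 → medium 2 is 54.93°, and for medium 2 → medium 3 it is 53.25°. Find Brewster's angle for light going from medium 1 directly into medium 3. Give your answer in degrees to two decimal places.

n₂/n₁ = tan 54.93° = 1.4244 and n₃/n₂ = tan 53.25° = 1.3392.
Multiplying, n₃/n₁ = 1.4244 × 1.3392 = 1.9076, and θ_B(1→3) = arctan 1.9076 = 62.34°.

θ_B ≈ 62.34°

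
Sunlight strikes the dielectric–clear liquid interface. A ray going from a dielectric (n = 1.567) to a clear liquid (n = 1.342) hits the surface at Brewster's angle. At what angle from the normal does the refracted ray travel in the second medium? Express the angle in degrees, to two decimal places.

First find Brewster's angle: tan θ_B = 1.342/1.567 = 0.8564, giving θ_B = 40.58°.
At Brewster's angle the reflected and refracted rays are perpendicular, so θ_t = 90° − θ_B = 90° − 40.58° = 49.42°.

θ_t ≈ 49.42°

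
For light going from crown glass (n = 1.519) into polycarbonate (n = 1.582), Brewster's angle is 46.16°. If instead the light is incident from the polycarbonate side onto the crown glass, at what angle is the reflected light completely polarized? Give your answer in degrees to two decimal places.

tan θ_B' = n₁/n₂ = 1/tan θ_B, so θ_B' = 90° − θ_B.
θ_B' = 90° − 46.16° = 43.84°.

θ_B' ≈ 43.84°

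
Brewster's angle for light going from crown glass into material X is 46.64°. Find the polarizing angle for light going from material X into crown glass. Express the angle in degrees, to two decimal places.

Reversing the direction swaps n₁ and n₂, so tan θ_B' = 1/tan θ_B and θ_B' = 90° − θ_B.
Hence θ_B' = 90° − 46.64° = 43.36°.

θ_B' ≈ 43.36°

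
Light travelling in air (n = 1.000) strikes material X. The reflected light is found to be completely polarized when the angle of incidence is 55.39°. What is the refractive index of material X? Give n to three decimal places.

n ≈ 1.449

At the polarizing angle, tan θ_B = n₂/n₁ with n₁ on the incident side (air) and n₂ on the transmitted side (material X).
n₂ = n₁ tan θ_B = 1.000 × tan 55.39° = 1.449.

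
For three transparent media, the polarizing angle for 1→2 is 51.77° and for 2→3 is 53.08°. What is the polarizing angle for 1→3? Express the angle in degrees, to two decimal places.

θ_B ≈ 59.38°

tan θ_B(1→2) = n₂/n₁ = tan 51.77° = 1.2694.
tan θ_B(2→3) = n₃/n₂ = tan 53.08° = 1.3309.
n₃/n₁ = 1.6895. Then tan θ_B(1→3) = n₃/n₁, so θ_B(1→3) = arctan(1.6895) = 59.38°.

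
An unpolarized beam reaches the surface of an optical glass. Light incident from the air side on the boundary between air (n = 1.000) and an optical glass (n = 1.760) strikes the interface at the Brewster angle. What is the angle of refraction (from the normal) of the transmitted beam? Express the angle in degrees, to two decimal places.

θ_t ≈ 29.60°

First find Brewster's angle: tan θ_B = 1.760/1.000 = 1.7600, giving θ_B = 60.40°.
The refracted ray is perpendicular to the reflected ray, so θ_t = 90° − θ_B = 29.60°.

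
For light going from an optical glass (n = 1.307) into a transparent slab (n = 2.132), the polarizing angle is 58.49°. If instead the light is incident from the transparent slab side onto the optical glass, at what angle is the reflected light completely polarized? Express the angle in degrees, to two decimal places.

The two Brewster angles are complementary: θ_B' = 90° − θ_B = 90° − 58.49° = 31.51°.

θ_B' ≈ 31.51°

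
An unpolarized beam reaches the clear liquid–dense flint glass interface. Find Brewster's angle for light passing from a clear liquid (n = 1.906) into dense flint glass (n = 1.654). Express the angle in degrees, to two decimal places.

Brewster's condition: tan θ_B = n₂/n₁ = 1.654/1.906 = 0.8678.
So θ_B = arctan 0.8678 = 40.95°.

θ_B ≈ 40.95°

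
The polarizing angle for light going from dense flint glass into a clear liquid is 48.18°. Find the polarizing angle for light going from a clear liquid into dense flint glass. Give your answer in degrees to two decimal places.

θ_B' ≈ 41.82°

tan θ_B' = n₁/n₂ = 1/tan θ_B, so θ_B' = 90° − θ_B.
θ_B' = 90° − 48.18° = 41.82°.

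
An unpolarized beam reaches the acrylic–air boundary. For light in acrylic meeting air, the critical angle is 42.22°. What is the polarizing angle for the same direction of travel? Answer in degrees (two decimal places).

At the critical angle sin θ_c = n₂/n₁, giving n₂/n₁ = sin 42.22° = 0.6720.
Then tan θ_B = n₂/n₁ = 0.6720, so θ_B = arctan 0.6720 = 33.90°.

θ_B ≈ 33.90°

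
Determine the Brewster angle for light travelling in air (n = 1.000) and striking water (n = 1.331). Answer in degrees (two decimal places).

Brewster's condition: tan θ_B = n₂/n₁ = 1.331/1.000 = 1.3310.
So θ_B = arctan 1.3310 = 53.08°.

θ_B ≈ 53.08°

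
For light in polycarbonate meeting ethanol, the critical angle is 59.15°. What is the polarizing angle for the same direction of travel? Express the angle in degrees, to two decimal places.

n₂/n₁ = sin θ_c = sin 59.15° = 0.8585.
tan θ_B equals the same ratio, so θ_B = arctan(0.8585) = 40.65°.

θ_B ≈ 40.65°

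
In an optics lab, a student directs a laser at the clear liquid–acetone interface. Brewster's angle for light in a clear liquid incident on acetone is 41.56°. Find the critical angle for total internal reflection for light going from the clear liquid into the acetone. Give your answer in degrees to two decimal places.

θ_c ≈ 62.45°

n₂/n₁ = tan 41.56° = 0.8866; the critical angle satisfies sin θ_c = n₂/n₁.
θ_c = arcsin(0.8866) = 62.45°.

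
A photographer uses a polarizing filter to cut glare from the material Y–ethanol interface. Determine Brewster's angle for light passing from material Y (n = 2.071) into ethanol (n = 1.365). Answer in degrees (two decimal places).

tan θ_B = n₂/n₁ = 1.365/2.071 = 0.6591.
θ_B = arctan(0.6591) = 33.39°.

θ_B ≈ 33.39°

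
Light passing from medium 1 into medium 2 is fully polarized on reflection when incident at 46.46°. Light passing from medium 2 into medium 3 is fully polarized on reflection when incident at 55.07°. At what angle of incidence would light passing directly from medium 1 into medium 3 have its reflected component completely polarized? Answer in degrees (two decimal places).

Each Brewster angle gives a ratio: n₂/n₁ = tan 46.46° = 1.0523, n₃/n₂ = tan 55.07° = 1.4319.
n₃/n₁ = 1.5068. Then tan θ_B(1→3) = n₃/n₁, so θ_B(1→3) = arctan(1.5068) = 56.43°.

θ_B ≈ 56.43°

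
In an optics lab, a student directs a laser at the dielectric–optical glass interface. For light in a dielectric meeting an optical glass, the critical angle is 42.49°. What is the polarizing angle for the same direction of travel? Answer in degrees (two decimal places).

θ_B ≈ 34.04°

n₂/n₁ = sin θ_c = sin 42.49° = 0.6755.
tan θ_B equals the same ratio, so θ_B = arctan(0.6755) = 34.04°.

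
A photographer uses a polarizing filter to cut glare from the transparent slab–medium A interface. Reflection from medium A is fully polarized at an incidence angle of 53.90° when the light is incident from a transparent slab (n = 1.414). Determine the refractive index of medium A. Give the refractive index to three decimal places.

n ≈ 1.939

At Brewster's angle, tan θ_B = n₂/n₁ with n₁ on the incident side (a transparent slab) and n₂ on the transmitted side (medium A).
n₂ = n₁ tan θ_B = 1.414 × tan 53.90° = 1.939.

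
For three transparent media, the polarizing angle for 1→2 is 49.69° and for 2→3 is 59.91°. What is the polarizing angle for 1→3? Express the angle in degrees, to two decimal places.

tan θ_B(1→2) = n₂/n₁ = tan 49.69° = 1.1787.
tan θ_B(2→3) = n₃/n₂ = tan 59.91° = 1.7258.
Multiplying, n₃/n₁ = 1.1787 × 1.7258 = 2.0343, and θ_B(1→3) = arctan 2.0343 = 63.82°.

θ_B ≈ 63.82°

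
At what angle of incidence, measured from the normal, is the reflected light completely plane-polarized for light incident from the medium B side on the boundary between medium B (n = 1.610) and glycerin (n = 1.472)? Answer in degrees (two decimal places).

θ_B ≈ 42.44°

At Brewster's angle the reflected and refracted rays are perpendicular, which with Snell's law gives tan θ_B = n₂/n₁.
Brewster's condition: tan θ_B = n₂/n₁ = 1.472/1.610 = 0.9143.
θ_B = arctan(0.9143) = 42.44°.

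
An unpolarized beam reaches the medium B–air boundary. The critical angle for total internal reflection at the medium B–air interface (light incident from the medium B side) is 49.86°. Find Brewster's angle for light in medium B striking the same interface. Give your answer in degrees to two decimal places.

θ_B ≈ 37.40°

sin θ_c = n₂/n₁, so n₂/n₁ = sin 49.86° = 0.7645.
Brewster: tan θ_B = n₂/n₁ = 0.7645.
θ_B = arctan(0.7645) = 37.40°.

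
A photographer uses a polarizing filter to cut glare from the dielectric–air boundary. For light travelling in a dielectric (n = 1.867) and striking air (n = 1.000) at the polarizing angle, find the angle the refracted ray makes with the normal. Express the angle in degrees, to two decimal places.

First find Brewster's angle: tan θ_B = 1.000/1.867 = 0.5356, giving θ_B = 28.17°.
Since θ_B + θ_t = 90° at Brewster incidence, θ_t = 90° − 28.17° = 61.83°.

θ_t ≈ 61.83°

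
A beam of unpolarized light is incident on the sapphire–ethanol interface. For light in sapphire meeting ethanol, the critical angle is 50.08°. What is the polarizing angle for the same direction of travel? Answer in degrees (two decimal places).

n₂/n₁ = sin θ_c = sin 50.08° = 0.7669.
tan θ_B equals the same ratio, so θ_B = arctan(0.7669) = 37.49°.

θ_B ≈ 37.49°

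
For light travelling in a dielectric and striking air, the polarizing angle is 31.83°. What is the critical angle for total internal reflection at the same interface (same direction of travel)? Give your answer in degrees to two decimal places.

θ_c ≈ 38.37°

n₂/n₁ = tan 31.83° = 0.6208; the critical angle satisfies sin θ_c = n₂/n₁.
θ_c = arcsin(0.6208) = 38.37°.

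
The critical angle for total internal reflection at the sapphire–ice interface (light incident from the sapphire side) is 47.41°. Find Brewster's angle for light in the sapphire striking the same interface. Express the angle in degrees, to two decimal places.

At the critical angle sin θ_c = n₂/n₁, giving n₂/n₁ = sin 47.41° = 0.7362.
Then tan θ_B = n₂/n₁ = 0.7362, so θ_B = arctan 0.7362 = 36.36°.

θ_B ≈ 36.36°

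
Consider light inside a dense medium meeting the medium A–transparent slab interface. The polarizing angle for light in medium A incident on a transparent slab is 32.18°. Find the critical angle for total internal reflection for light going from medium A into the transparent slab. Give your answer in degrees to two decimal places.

θ_c ≈ 38.99°

tan θ_B = n₂/n₁ = tan 32.18° = 0.6292.
Total internal reflection: sin θ_c = n₂/n₁ = 0.6292.
θ_c = arcsin(0.6292) = 38.99°.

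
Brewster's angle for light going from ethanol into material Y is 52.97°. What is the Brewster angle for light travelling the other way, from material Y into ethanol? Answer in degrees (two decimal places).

The two Brewster angles are complementary: θ_B' = 90° − θ_B = 90° − 52.97° = 37.03°.

θ_B' ≈ 37.03°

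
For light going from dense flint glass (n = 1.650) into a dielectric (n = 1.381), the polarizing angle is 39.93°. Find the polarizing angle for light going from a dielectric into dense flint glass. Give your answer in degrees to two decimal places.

θ_B' ≈ 50.07°

The two Brewster angles are complementary: θ_B' = 90° − θ_B = 90° − 39.93° = 50.07°.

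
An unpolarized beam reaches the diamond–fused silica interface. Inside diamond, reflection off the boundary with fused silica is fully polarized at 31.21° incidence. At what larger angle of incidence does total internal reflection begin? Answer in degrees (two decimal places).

tan θ_B = n₂/n₁ = tan 31.21° = 0.6059.
Total internal reflection: sin θ_c = n₂/n₁ = 0.6059.
θ_c = arcsin(0.6059) = 37.29°.

θ_c ≈ 37.29°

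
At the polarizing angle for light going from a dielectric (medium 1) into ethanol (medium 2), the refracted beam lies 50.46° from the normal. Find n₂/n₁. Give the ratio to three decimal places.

At Brewster incidence θ_B = 90° − θ_t = 90° − 50.46° = 39.54°.
Then n₂/n₁ = tan θ_B = tan 39.54° = 0.826.

n₂/n₁ ≈ 0.826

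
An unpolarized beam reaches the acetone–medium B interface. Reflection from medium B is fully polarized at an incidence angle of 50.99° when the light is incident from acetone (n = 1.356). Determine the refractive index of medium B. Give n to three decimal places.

n ≈ 1.674

At Brewster's angle, tan θ_B = n₂/n₁ with n₁ on the incident side (acetone) and n₂ on the transmitted side (medium B).
n₂ = n₁ tan θ_B = 1.356 × tan 50.99° = 1.674.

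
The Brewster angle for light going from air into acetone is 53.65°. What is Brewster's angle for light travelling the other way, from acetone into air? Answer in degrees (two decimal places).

θ_B' ≈ 36.35°

The two Brewster angles are complementary: θ_B' = 90° − θ_B = 90° − 53.65° = 36.35°.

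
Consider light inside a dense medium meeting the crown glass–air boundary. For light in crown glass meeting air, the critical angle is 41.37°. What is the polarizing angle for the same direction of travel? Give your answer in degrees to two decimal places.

At the critical angle sin θ_c = n₂/n₁, giving n₂/n₁ = sin 41.37° = 0.6609.
Then tan θ_B = n₂/n₁ = 0.6609, so θ_B = arctan 0.6609 = 33.46°.

θ_B ≈ 33.46°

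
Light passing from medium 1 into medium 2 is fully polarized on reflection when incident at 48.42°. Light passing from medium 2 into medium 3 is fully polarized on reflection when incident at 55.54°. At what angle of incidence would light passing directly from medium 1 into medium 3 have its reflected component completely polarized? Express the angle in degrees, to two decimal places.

θ_B ≈ 58.66°

n₂/n₁ = tan 48.42° = 1.1271 and n₃/n₂ = tan 55.54° = 1.4572.
So n₃/n₁ = (n₂/n₁)(n₃/n₂) = 1.1271 × 1.4572 = 1.6424.
θ_B(1→3) = arctan(1.6424) = 58.66°.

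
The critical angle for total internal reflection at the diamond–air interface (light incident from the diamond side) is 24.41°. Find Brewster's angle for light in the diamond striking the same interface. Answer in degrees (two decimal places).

At the critical angle sin θ_c = n₂/n₁, giving n₂/n₁ = sin 24.41° = 0.4133.
Then tan θ_B = n₂/n₁ = 0.4133, so θ_B = arctan 0.4133 = 22.45°.

θ_B ≈ 22.45°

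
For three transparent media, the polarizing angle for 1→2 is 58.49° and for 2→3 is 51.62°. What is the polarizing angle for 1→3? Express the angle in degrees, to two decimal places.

Each Brewster angle gives a ratio: n₂/n₁ = tan 58.49° = 1.6312, n₃/n₂ = tan 51.62° = 1.2626.
So n₃/n₁ = (n₂/n₁)(n₃/n₂) = 1.6312 × 1.2626 = 2.0596.
θ_B(1→3) = arctan(2.0596) = 64.10°.

θ_B ≈ 64.10°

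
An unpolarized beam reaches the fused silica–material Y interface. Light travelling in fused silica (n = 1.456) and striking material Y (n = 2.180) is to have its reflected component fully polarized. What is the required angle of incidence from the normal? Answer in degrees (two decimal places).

θ_B ≈ 56.26°

tan θ_B = n₂/n₁ = 2.180/1.456 = 1.4973.
So θ_B = arctan 1.4973 = 56.26°.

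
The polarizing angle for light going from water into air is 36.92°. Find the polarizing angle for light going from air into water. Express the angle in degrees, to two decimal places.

θ_B' ≈ 53.08°

Reversing the direction swaps n₁ and n₂, so tan θ_B' = 1/tan θ_B and θ_B' = 90° − θ_B.
Hence θ_B' = 90° − 36.92° = 53.08°.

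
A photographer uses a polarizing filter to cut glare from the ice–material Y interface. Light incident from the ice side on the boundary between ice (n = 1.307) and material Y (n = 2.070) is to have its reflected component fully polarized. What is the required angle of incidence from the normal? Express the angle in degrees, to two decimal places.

The reflected p-component vanishes when tan θ_B = n₂/n₁.
Here n₂/n₁ = 2.070/1.307 = 1.5838, and Brewster's law gives tan θ_B = n₂/n₁. Taking the arctangent, θ_B = 57.73°.

θ_B ≈ 57.73°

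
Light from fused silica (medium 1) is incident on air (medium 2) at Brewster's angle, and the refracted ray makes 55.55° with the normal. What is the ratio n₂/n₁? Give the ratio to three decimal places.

n₂/n₁ ≈ 0.686

At Brewster incidence θ_B = 90° − θ_t = 90° − 55.55° = 34.45°.
Then n₂/n₁ = tan θ_B = tan 34.45° = 0.686.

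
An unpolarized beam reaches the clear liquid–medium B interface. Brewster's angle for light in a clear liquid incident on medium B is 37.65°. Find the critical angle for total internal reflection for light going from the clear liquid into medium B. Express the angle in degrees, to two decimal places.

θ_c ≈ 50.49°

tan θ_B = n₂/n₁ = tan 37.65° = 0.7715.
Total internal reflection: sin θ_c = n₂/n₁ = 0.7715.
θ_c = arcsin(0.7715) = 50.49°.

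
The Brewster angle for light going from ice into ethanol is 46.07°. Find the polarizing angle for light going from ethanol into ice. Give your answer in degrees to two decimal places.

θ_B' ≈ 43.93°

The two Brewster angles are complementary: θ_B' = 90° − θ_B = 90° − 46.07° = 43.93°.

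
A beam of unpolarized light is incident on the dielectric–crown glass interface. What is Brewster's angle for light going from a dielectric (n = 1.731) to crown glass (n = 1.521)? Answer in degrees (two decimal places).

θ_B ≈ 41.31°

tan θ_B = n₂/n₁ = 1.521/1.731 = 0.8787.
So θ_B = arctan 0.8787 = 41.31°.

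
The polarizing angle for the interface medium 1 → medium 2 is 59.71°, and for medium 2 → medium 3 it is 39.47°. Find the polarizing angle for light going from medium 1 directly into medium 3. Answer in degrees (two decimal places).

tan θ_B(1→2) = n₂/n₁ = tan 59.71° = 1.7120.
tan θ_B(2→3) = n₃/n₂ = tan 39.47° = 0.8235.
n₃/n₁ = 1.4097. Then tan θ_B(1→3) = n₃/n₁, so θ_B(1→3) = arctan(1.4097) = 54.65°.

θ_B ≈ 54.65°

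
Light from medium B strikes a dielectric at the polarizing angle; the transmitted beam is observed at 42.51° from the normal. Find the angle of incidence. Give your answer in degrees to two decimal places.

θ_B ≈ 47.49°

Since the reflected and refracted rays are at right angles at the polarizing angle, θ_B + θ_t = 90°.
θ_B = 90° − 42.51° = 47.49°.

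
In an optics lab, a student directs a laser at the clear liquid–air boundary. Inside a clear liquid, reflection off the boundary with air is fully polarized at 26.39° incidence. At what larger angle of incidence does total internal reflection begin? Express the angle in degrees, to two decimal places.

θ_c ≈ 29.75°

From Brewster, n₂/n₁ = tan θ_B = tan 26.39° = 0.4962.
Then sin θ_c = n₂/n₁ = 0.4962, so θ_c = arcsin 0.4962 = 29.75°.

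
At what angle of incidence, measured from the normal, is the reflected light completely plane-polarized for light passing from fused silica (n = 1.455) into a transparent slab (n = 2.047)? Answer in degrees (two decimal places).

tan θ_B = n₂/n₁ = 2.047/1.455 = 1.4069. Taking the arctangent, θ_B = 54.59°.

θ_B ≈ 54.59°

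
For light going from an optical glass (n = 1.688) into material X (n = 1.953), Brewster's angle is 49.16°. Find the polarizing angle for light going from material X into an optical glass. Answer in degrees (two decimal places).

The two Brewster angles are complementary: θ_B' = 90° − θ_B = 90° − 49.16° = 40.84°.

θ_B' ≈ 40.84°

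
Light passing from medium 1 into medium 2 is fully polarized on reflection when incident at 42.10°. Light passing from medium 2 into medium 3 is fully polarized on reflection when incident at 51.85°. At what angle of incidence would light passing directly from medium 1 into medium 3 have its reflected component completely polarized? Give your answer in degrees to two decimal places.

tan θ_B(1→2) = n₂/n₁ = tan 42.10° = 0.9036.
tan θ_B(2→3) = n₃/n₂ = tan 51.85° = 1.2731.
So n₃/n₁ = (n₂/n₁)(n₃/n₂) = 0.9036 × 1.2731 = 1.1503.
θ_B(1→3) = arctan(1.1503) = 49.00°.

θ_B ≈ 49.00°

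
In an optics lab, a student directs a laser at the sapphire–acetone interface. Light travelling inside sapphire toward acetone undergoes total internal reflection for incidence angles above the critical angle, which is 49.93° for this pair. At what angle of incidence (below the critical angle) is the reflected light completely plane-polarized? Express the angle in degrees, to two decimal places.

At the critical angle sin θ_c = n₂/n₁, giving n₂/n₁ = sin 49.93° = 0.7653.
Then tan θ_B = n₂/n₁ = 0.7653, so θ_B = arctan 0.7653 = 37.43°.

θ_B ≈ 37.43°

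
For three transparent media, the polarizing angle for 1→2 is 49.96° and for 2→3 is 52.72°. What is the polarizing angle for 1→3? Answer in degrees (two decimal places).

θ_B ≈ 57.39°

tan θ_B(1→2) = n₂/n₁ = tan 49.96° = 1.1901.
tan θ_B(2→3) = n₃/n₂ = tan 52.72° = 1.3136.
So n₃/n₁ = (n₂/n₁)(n₃/n₂) = 1.1901 × 1.3136 = 1.5633.
θ_B(1→3) = arctan(1.5633) = 57.39°.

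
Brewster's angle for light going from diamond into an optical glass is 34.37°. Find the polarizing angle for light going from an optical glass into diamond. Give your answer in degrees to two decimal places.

Reversing the direction swaps n₁ and n₂, so tan θ_B' = 1/tan θ_B and θ_B' = 90° − θ_B.
Hence θ_B' = 90° − 34.37° = 55.63°.

θ_B' ≈ 55.63°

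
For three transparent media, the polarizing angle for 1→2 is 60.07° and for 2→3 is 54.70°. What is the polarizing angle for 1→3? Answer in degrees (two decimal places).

Each Brewster angle gives a ratio: n₂/n₁ = tan 60.07° = 1.7369, n₃/n₂ = tan 54.70° = 1.4124.
n₃/n₁ = 2.4532. Then tan θ_B(1→3) = n₃/n₁, so θ_B(1→3) = arctan(2.4532) = 67.82°.

θ_B ≈ 67.82°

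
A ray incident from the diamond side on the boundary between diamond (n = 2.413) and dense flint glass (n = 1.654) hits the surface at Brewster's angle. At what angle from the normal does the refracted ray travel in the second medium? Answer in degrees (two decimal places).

θ_t ≈ 55.57°

First find Brewster's angle: tan θ_B = 1.654/2.413 = 0.6855, giving θ_B = 34.43°.
At Brewster's angle the reflected and refracted rays are perpendicular, so θ_t = 90° − θ_B = 90° − 34.43° = 55.57°.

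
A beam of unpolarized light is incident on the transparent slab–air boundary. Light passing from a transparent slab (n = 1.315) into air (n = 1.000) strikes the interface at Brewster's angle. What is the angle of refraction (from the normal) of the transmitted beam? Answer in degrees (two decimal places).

First find Brewster's angle: tan θ_B = 1.000/1.315 = 0.7605, giving θ_B = 37.25°.
Since θ_B + θ_t = 90° at Brewster incidence, θ_t = 90° − 37.25° = 52.75°.

θ_t ≈ 52.75°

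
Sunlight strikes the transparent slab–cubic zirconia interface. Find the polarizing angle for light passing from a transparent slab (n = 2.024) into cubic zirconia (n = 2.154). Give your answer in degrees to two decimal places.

tan θ_B = n₂/n₁ = 2.154/2.024 = 1.0642. Taking the arctangent, θ_B = 46.78°.

θ_B ≈ 46.78°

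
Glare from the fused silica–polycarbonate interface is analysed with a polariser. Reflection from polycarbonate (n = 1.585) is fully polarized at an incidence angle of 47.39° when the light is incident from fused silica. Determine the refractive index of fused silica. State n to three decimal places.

n ≈ 1.458

At the Brewster angle, tan θ_B = n₂/n₁ with n₁ on the incident side (fused silica) and n₂ on the transmitted side (polycarbonate).
n₁ = n₂ / tan θ_B = 1.585 / tan 47.39° = 1.458.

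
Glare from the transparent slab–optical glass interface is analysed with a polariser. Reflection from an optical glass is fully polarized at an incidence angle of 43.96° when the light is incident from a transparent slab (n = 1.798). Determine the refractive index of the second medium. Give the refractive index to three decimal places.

n ≈ 1.734

At Brewster's angle, tan θ_B = n₂/n₁ with n₁ on the incident side (a transparent slab) and n₂ on the transmitted side (an optical glass).
n₂ = n₁ tan θ_B = 1.798 × tan 43.96° = 1.734.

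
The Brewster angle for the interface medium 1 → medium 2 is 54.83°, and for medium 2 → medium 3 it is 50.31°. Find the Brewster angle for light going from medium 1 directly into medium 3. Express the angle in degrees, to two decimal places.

Each Brewster angle gives a ratio: n₂/n₁ = tan 54.83° = 1.4192, n₃/n₂ = tan 50.31° = 1.2049.
n₃/n₁ = 1.7100. Then tan θ_B(1→3) = n₃/n₁, so θ_B(1→3) = arctan(1.7100) = 59.68°.

θ_B ≈ 59.68°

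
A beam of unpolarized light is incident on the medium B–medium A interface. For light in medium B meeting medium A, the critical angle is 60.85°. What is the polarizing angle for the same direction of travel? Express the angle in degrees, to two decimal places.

θ_B ≈ 41.13°

n₂/n₁ = sin θ_c = sin 60.85° = 0.8733.
tan θ_B equals the same ratio, so θ_B = arctan(0.8733) = 41.13°.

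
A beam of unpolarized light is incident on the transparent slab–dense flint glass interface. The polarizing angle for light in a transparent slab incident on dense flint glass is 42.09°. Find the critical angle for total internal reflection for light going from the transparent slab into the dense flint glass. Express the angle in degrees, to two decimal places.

tan θ_B = n₂/n₁ = tan 42.09° = 0.9033.
Total internal reflection: sin θ_c = n₂/n₁ = 0.9033.
θ_c = arcsin(0.9033) = 64.59°.

θ_c ≈ 64.59°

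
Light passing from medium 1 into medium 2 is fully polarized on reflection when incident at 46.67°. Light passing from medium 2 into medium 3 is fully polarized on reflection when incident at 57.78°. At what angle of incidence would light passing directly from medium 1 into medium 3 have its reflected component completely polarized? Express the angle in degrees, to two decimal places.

θ_B ≈ 59.27°

tan θ_B(1→2) = n₂/n₁ = tan 46.67° = 1.0601.
tan θ_B(2→3) = n₃/n₂ = tan 57.78° = 1.5867.
Multiplying, n₃/n₁ = 1.0601 × 1.5867 = 1.6820, and θ_B(1→3) = arctan 1.6820 = 59.27°.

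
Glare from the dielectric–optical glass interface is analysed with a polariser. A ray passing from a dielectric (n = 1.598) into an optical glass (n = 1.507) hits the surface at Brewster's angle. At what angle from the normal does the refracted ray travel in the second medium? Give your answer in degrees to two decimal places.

θ_t ≈ 46.68°

θ_B = arctan(n₂/n₁) = arctan(1.507/1.598) = 43.32°.
Since θ_B + θ_t = 90° at Brewster incidence, θ_t = 90° − 43.32° = 46.68°.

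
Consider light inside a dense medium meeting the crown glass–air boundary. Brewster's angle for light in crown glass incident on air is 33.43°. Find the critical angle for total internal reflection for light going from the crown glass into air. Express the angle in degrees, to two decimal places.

θ_c ≈ 41.31°

From Brewster, n₂/n₁ = tan θ_B = tan 33.43° = 0.6601.
Then sin θ_c = n₂/n₁ = 0.6601, so θ_c = arcsin 0.6601 = 41.31°.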